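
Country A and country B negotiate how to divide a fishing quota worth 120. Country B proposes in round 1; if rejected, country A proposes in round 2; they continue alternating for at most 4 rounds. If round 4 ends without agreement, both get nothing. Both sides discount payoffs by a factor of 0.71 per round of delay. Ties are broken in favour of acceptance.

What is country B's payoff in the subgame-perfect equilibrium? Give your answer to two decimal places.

52.34

Round 4 (country A proposes): country B will accept anything ≥ 0, so country A offers 0 and keeps 120.
Round 3 (country B proposes): country A can get 120 next round, worth 0.71 × 120 = 85.2 now. Country B offers 85.2 and keeps 120 − 85.2 = 34.8.
Round 2 (country A proposes): country B can get 34.8 next round, worth 0.71 × 34.8 = 24.708 now. Country A offers 24.708 and keeps 120 − 24.708 = 95.292.
Round 1 (country B proposes): country A can get 95.292 next round, worth 0.71 × 95.292 = 67.65732 now, so country B offers 67.65732, keeping 52.34268.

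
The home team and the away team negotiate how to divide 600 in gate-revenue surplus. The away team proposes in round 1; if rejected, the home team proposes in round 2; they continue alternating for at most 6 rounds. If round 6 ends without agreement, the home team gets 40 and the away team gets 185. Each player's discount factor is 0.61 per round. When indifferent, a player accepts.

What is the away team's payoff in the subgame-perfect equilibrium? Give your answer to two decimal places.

369.10

Work backward from the last round.
Round 6 (the home team proposes): the away team gets 185 if talks fail, so the home team offers 185 and keeps 415.
Round 5 (the away team proposes): the home team can get 415 next round, worth 0.61 × 415 = 253.15 now. The away team offers 253.15 and keeps 600 − 253.15 = 346.85.
Round 4 (the home team proposes): the away team can get 346.85 next round, worth 0.61 × 346.85 = 211.5785 now, so the home team offers 211.5785, keeping 388.4215.
Round 3 (the away team proposes): the home team can get 388.4215 next round, worth 0.61 × 388.4215 = 236.937115 now, so the away team offers 236.937115, keeping 363.062885.
Round 2 (the home team proposes): the away team can get 363.062885 next round, worth 0.61 × 363.062885 = 221.46835985 now; the home team offers that and keeps 378.53164015.
Round 1 (the away team proposes): the home team can get 378.53164015 next round, worth 0.61 × 378.53164015 = 230.9043004915 now. The away team offers 230.9043004915 and keeps 600 − 230.9043004915 = 369.0956995085.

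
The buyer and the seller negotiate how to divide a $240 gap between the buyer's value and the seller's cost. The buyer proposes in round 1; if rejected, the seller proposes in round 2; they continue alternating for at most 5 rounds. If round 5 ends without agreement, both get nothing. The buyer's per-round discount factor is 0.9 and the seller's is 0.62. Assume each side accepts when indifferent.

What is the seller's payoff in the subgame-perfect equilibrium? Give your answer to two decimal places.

23.18

Round 5 (the buyer proposes): rejection yields 0 for the seller; the buyer offers 0 and keeps 240.
Round 4 (the seller proposes): the buyer can get 240 next round, worth 0.9 × 240 = 216 now; the seller offers that and keeps 24.
Round 3 (the buyer proposes): the seller can get 24 next round, worth 0.62 × 24 = 14.88 now. The buyer offers 14.88 and keeps 240 − 14.88 = 225.12.
Round 2 (the seller proposes): the buyer can get 225.12 next round, worth 0.9 × 225.12 = 202.608 now; the seller offers that and keeps 37.392.
Round 1 (the buyer proposes): the seller can get 37.392 next round, worth 0.62 × 37.392 = 23.18304 now; the buyer offers that and keeps 216.81696.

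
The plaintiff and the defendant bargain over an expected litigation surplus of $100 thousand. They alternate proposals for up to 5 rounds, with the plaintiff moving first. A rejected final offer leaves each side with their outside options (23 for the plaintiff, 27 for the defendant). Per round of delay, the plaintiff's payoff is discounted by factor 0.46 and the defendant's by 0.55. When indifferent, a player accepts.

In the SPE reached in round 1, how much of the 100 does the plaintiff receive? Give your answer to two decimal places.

Round 5 (the plaintiff proposes): the defendant gets 27 if talks fail, so the plaintiff offers 27 and keeps 73.
Round 4 (the defendant proposes): the plaintiff can get 73 next round, worth 0.46 × 73 = 33.58 now; the defendant offers that and keeps 66.42.
Round 3 (the plaintiff proposes): the defendant can get 66.42 next round, worth 0.55 × 66.42 = 36.531 now, so the plaintiff offers 36.531, keeping 63.469.
Round 2 (the defendant proposes): the plaintiff can get 63.469 next round, worth 0.46 × 63.469 = 29.19574 now. The defendant offers 29.19574 and keeps 100 − 29.19574 = 70.80426.
Round 1 (the plaintiff proposes): the defendant can get 70.80426 next round, worth 0.55 × 70.80426 = 38.942343 now, so the plaintiff offers 38.942343, keeping 61.057657.

61.06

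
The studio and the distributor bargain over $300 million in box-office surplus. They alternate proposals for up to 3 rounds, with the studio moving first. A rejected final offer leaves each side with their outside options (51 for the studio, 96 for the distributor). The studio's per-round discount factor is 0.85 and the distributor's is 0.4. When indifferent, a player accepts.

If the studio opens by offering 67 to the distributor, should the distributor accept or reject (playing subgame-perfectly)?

Accept

Work out the distributor's continuation value if the offer is rejected.
Round 3 (the studio proposes): the distributor gets 96 if talks fail, so the studio offers 96 and keeps 204.
Round 2 (the distributor proposes): the studio can get 204 next round, worth 0.85 × 204 = 173.4 now. The distributor offers 173.4 and keeps 300 − 173.4 = 126.6.
So by rejecting in round 1, the distributor gets 126.6 next round, worth 0.4 × 126.6 = 50.64 now.
Offer 67 ≥ 50.64, so the distributor accepts.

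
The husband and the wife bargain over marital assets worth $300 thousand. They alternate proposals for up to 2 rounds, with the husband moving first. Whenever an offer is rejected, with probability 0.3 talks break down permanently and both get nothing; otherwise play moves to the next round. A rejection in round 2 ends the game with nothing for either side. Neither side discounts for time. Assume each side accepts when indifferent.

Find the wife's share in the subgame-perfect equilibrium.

Round 2 (the wife proposes): rejection yields 0 for the husband; the wife offers 0 and keeps 300.
Round 1 (the husband proposes): rejecting gives the wife an expected 0.7 × 300 = 210, so the husband offers 210, keeping 90.

210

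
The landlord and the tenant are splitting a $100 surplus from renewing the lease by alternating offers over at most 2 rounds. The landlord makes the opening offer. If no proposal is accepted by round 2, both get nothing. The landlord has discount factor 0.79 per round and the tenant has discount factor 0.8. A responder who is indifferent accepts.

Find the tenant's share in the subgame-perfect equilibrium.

Round 2 (the tenant proposes): rejection yields 0 for the landlord; the tenant offers 0 and keeps 100.
Round 1 (the landlord proposes): the tenant can get 100 next round, worth 0.8 × 100 = 80 now, so the landlord offers 80, keeping 20.

80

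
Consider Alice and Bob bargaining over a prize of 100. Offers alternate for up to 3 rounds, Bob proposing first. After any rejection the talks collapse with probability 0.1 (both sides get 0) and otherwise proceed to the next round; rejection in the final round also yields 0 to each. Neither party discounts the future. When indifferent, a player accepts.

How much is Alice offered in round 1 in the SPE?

9

By backward induction:
Round 3 (Bob proposes): rejection yields 0 for Alice; Bob offers 0 and keeps 100.
Round 2 (Alice proposes): rejecting gives Bob an expected 0.9 × 100 = 90. Alice offers 90 and keeps 100 − 90 = 10.
Round 1 (Bob proposes): rejecting gives Alice an expected 0.9 × 10 = 9. Bob offers 9 and keeps 100 − 9 = 91.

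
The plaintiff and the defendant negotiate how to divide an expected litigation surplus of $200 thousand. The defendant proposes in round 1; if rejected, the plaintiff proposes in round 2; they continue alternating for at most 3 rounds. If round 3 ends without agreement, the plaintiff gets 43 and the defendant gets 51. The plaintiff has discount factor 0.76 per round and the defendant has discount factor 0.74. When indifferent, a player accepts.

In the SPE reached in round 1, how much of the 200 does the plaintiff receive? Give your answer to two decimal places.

Solve by backward induction from round 3.
Round 3 (the defendant proposes): the plaintiff gets 43 if talks fail, so the defendant offers 43 and keeps 157.
Round 2 (the plaintiff proposes): the defendant can get 157 next round, worth 0.74 × 157 = 116.18 now, so the plaintiff offers 116.18, keeping 83.82.
Round 1 (the defendant proposes): the plaintiff can get 83.82 next round, worth 0.76 × 83.82 = 63.7032 now; the defendant offers that and keeps 136.2968.

63.70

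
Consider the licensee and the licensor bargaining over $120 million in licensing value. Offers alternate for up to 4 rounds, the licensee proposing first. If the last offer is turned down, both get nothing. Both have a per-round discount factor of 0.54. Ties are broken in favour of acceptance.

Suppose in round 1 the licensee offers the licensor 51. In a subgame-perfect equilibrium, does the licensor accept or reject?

Accept

Round 4 (the licensor proposes): rejection yields 0 for the licensee; the licensor offers 0 and keeps 120.
Round 3 (the licensee proposes): the licensor can get 120 next round, worth 0.54 × 120 = 64.8 now, so the licensee offers 64.8, keeping 55.2.
Round 2 (the licensor proposes): the licensee can get 55.2 next round, worth 0.54 × 55.2 = 29.808 now. The licensor offers 29.808 and keeps 120 − 29.808 = 90.192.
So by rejecting in round 1, the licensor gets 90.192 next round, worth 0.54 × 90.192 = 48.70368 now.
Offer 51 ≥ 48.70368, so the licensor accepts.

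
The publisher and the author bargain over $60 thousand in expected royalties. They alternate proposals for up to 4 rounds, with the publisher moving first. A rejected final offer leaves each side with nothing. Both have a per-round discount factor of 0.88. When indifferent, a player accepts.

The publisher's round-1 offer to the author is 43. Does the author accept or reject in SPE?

Round 4 (the author proposes): rejection yields 0 for the publisher; the author offers 0 and keeps 60.
Round 3 (the publisher proposes): the author can get 60 next round, worth 0.88 × 60 = 52.8 now, so the publisher offers 52.8, keeping 7.2.
Round 2 (the author proposes): the publisher can get 7.2 next round, worth 0.88 × 7.2 = 6.336 now; the author offers that and keeps 53.664.
So by rejecting in round 1, the author gets 53.664 next round, worth 0.88 × 53.664 = 47.22432 now.
Offer 43 < 47.22432, so the author rejects.

Reject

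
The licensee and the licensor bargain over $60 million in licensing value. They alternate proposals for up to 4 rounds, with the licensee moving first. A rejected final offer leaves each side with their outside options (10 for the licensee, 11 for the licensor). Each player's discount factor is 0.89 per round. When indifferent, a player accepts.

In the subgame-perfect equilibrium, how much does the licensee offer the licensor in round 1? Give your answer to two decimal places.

41.12

Round 4 (the licensor proposes): the licensee gets 10 if talks fail, so the licensor offers 10 and keeps 50.
Round 3 (the licensee proposes): the licensor can get 50 next round, worth 0.89 × 50 = 44.5 now; the licensee offers that and keeps 15.5.
Round 2 (the licensor proposes): the licensee can get 15.5 next round, worth 0.89 × 15.5 = 13.795 now; the licensor offers that and keeps 46.205.
Round 1 (the licensee proposes): the licensor can get 46.205 next round, worth 0.89 × 46.205 = 41.12245 now, so the licensee offers 41.12245, keeping 18.87755.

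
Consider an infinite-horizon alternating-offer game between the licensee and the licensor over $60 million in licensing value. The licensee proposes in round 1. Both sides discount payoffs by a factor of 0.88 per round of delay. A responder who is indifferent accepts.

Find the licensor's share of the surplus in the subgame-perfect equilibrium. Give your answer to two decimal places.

When the licensee proposes, the licensor accepts any offer worth at least 0.88 times what the licensor would get by proposing next round; and vice versa.
This gives x = 60 − 0.88y and y = 60 − 0.88x, where x and y are each side's share when it proposes.
Hence (1 − 0.88·0.88)x = 60(1 − 0.88), i.e. 0.2256·x = 7.2.
x ≈ 31.9149; the licensor's share is 60 − x ≈ 28.0851.

28.09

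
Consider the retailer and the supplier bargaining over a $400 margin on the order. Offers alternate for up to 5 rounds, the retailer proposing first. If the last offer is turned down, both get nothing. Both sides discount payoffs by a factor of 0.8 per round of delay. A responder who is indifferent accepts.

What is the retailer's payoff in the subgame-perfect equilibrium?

Work backward from the last round.
Round 5 (the retailer proposes): rejection yields 0 for the supplier; the retailer offers 0 and keeps 400.
Round 4 (the supplier proposes): the retailer can get 400 next round, worth 0.8 × 400 = 320 now, so the supplier offers 320, keeping 80.
Round 3 (the retailer proposes): the supplier can get 80 next round, worth 0.8 × 80 = 64 now, so the retailer offers 64, keeping 336.
Round 2 (the supplier proposes): the retailer can get 336 next round, worth 0.8 × 336 = 268.8 now. The supplier offers 268.8 and keeps 400 − 268.8 = 131.2.
Round 1 (the retailer proposes): the supplier can get 131.2 next round, worth 0.8 × 131.2 = 104.96 now, so the retailer offers 104.96, keeping 295.04.

295.04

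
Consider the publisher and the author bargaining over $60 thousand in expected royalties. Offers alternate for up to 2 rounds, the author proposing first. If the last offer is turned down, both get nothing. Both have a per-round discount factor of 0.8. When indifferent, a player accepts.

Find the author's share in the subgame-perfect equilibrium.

Solve by backward induction from round 2.
Round 2 (the publisher proposes): rejection yields 0 for the author; the publisher offers 0 and keeps 60.
Round 1 (the author proposes): the publisher can get 60 next round, worth 0.8 × 60 = 48 now. The author offers 48 and keeps 60 − 48 = 12.

12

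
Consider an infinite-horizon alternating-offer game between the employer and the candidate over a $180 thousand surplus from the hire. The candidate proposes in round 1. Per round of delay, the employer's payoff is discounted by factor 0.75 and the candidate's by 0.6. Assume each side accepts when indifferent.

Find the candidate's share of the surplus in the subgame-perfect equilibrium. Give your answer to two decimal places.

Let x be the candidate's share when the candidate proposes and y be the employer's share when the employer proposes.
The employer accepts iff offered ≥ 0.75·y, so x = 180 − 0.75y. Symmetrically y = 180 − 0.6x.
Substituting: x = 180 − 0.75(180 − 0.6x), giving x(1 − 0.6·0.75) = 180(1 − 0.75).
So x = 180 × 0.25 / 0.55 ≈ 81.8182, and the employer receives 180 − x ≈ 98.1818.

81.82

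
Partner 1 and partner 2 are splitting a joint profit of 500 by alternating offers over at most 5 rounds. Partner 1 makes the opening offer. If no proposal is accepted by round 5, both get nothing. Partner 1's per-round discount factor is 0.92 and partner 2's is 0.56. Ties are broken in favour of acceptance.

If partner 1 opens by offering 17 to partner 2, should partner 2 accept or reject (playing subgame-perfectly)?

Reject

Work out partner 2's continuation value if the offer is rejected.
Round 5 (partner 1 proposes): partner 2 will accept anything ≥ 0, so partner 1 offers 0 and keeps 500.
Round 4 (partner 2 proposes): partner 1 can get 500 next round, worth 0.92 × 500 = 460 now; partner 2 offers that and keeps 40.
Round 3 (partner 1 proposes): partner 2 can get 40 next round, worth 0.56 × 40 = 22.4 now; partner 1 offers that and keeps 477.6.
Round 2 (partner 2 proposes): partner 1 can get 477.6 next round, worth 0.92 × 477.6 = 439.392 now, so partner 2 offers 439.392, keeping 60.608.
So by rejecting in round 1, partner 2 gets 60.608 next round, worth 0.56 × 60.608 = 33.94048 now.
Offer 17 < 33.94048, so partner 2 rejects.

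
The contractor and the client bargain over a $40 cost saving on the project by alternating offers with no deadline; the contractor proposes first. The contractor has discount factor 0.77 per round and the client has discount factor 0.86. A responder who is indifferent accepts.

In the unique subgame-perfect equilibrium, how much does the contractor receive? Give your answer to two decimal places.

Let x be the contractor's share when the contractor proposes and y be the client's share when the client proposes.
The client accepts iff offered ≥ 0.86·y, so x = 40 − 0.86y. Symmetrically y = 40 − 0.77x.
Substituting: x = 40 − 0.86(40 − 0.77x), giving x(1 − 0.77·0.86) = 40(1 − 0.86).
So x = 40 × 0.14 / 0.3378 ≈ 16.5779, and the client receives 40 − x ≈ 23.4221.

16.58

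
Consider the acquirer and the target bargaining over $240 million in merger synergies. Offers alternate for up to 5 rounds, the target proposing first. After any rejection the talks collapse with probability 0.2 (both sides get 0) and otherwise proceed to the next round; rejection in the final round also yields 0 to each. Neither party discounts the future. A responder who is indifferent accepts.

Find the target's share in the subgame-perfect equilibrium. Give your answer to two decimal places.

Round 5 (the target proposes): the acquirer will accept anything ≥ 0, so the target offers 0 and keeps 240.
Round 4 (the acquirer proposes): rejecting gives the target an expected 0.8 × 240 = 192, so the acquirer offers 192, keeping 48.
Round 3 (the target proposes): rejecting gives the acquirer an expected 0.8 × 48 = 38.4; the target offers that and keeps 201.6.
Round 2 (the acquirer proposes): rejecting gives the target an expected 0.8 × 201.6 = 161.28, so the acquirer offers 161.28, keeping 78.72.
Round 1 (the target proposes): rejecting gives the acquirer an expected 0.8 × 78.72 = 62.976. The target offers 62.976 and keeps 240 − 62.976 = 177.024.

177.02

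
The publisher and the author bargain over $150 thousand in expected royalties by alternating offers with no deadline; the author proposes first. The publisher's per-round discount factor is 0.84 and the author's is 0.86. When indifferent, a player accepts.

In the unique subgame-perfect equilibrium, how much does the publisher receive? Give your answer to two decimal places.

In a stationary SPE each proposer offers the other exactly their discounted continuation value.
If the author keeps x when proposing and the publisher keeps y when proposing, then x = 150 − 0.84y and y = 150 − 0.86x.
Solving: x = 150(1 − 0.84) / (1 − 0.86·0.84) = 24 / 0.2776 ≈ 86.4553.
The publisher gets 150 − 86.4553 ≈ 63.5447.

63.54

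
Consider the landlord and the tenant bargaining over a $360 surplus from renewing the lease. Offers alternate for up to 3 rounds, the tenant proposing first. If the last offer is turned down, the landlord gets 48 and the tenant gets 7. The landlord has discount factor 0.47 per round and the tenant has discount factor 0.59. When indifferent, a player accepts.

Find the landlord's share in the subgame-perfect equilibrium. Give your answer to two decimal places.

Round 3 (the tenant proposes): the landlord gets 48 if talks fail, so the tenant offers 48 and keeps 312.
Round 2 (the landlord proposes): the tenant can get 312 next round, worth 0.59 × 312 = 184.08 now. The landlord offers 184.08 and keeps 360 − 184.08 = 175.92.
Round 1 (the tenant proposes): the landlord can get 175.92 next round, worth 0.47 × 175.92 = 82.6824 now. The tenant offers 82.6824 and keeps 360 − 82.6824 = 277.3176.

82.68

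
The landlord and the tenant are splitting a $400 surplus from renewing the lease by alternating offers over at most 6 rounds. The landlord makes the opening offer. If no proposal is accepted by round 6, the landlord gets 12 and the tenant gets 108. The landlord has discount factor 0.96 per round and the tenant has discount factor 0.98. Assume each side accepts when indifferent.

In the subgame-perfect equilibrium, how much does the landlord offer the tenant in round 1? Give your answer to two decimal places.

366.98

Round 6 (the tenant proposes): the landlord gets 12 if talks fail, so the tenant offers 12 and keeps 388.
Round 5 (the landlord proposes): the tenant can get 388 next round, worth 0.98 × 388 = 380.24 now; the landlord offers that and keeps 19.76.
Round 4 (the tenant proposes): the landlord can get 19.76 next round, worth 0.96 × 19.76 = 18.9696 now, so the tenant offers 18.9696, keeping 381.0304.
Round 3 (the landlord proposes): the tenant can get 381.0304 next round, worth 0.98 × 381.0304 = 373.409792 now. The landlord offers 373.409792 and keeps 400 − 373.409792 = 26.590208.
Round 2 (the tenant proposes): the landlord can get 26.590208 next round, worth 0.96 × 26.590208 = 25.52659968 now, so the tenant offers 25.52659968, keeping 374.47340032.
Round 1 (the landlord proposes): the tenant can get 374.47340032 next round, worth 0.98 × 374.47340032 = 366.9839323136 now, so the landlord offers 366.9839323136, keeping 33.0160676864.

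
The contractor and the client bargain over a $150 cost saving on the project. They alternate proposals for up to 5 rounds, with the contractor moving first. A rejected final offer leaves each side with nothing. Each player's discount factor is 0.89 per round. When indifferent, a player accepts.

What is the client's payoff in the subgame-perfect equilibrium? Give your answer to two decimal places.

Round 5 (the contractor proposes): the client will accept anything ≥ 0, so the contractor offers 0 and keeps 150.
Round 4 (the client proposes): the contractor can get 150 next round, worth 0.89 × 150 = 133.5 now; the client offers that and keeps 16.5.
Round 3 (the contractor proposes): the client can get 16.5 next round, worth 0.89 × 16.5 = 14.685 now. The contractor offers 14.685 and keeps 150 − 14.685 = 135.315.
Round 2 (the client proposes): the contractor can get 135.315 next round, worth 0.89 × 135.315 = 120.43035 now, so the client offers 120.43035, keeping 29.56965.
Round 1 (the contractor proposes): the client can get 29.56965 next round, worth 0.89 × 29.56965 = 26.3169885 now; the contractor offers that and keeps 123.6830115.

26.32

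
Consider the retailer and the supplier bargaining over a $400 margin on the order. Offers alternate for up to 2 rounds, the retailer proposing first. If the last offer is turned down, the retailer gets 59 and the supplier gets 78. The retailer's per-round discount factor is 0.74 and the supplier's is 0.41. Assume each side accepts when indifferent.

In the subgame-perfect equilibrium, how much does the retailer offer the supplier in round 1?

Round 2 (the supplier proposes): the retailer gets 59 if talks fail, so the supplier offers 59 and keeps 341.
Round 1 (the retailer proposes): the supplier can get 341 next round, worth 0.41 × 341 = 139.81 now; the retailer offers that and keeps 260.19.

139.81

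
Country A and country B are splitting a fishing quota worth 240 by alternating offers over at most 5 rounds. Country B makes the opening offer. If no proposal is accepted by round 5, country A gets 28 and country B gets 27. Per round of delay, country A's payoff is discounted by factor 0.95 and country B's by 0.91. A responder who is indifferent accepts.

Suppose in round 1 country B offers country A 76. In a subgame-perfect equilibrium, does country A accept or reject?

Accept

Round 5 (country B proposes): country A gets 28 if talks fail, so country B offers 28 and keeps 212.
Round 4 (country A proposes): country B can get 212 next round, worth 0.91 × 212 = 192.92 now. Country A offers 192.92 and keeps 240 − 192.92 = 47.08.
Round 3 (country B proposes): country A can get 47.08 next round, worth 0.95 × 47.08 = 44.726 now, so country B offers 44.726, keeping 195.274.
Round 2 (country A proposes): country B can get 195.274 next round, worth 0.91 × 195.274 = 177.69934 now; country A offers that and keeps 62.30066.
So by rejecting in round 1, country A gets 62.30066 next round, worth 0.95 × 62.30066 = 59.185627 now.
Offer 76 ≥ 59.185627, so country A accepts.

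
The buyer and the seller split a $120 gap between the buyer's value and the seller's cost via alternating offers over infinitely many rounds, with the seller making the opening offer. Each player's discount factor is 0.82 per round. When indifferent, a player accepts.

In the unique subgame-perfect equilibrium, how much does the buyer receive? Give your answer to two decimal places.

54.07

In a stationary SPE each proposer offers the other exactly their discounted continuation value.
If the seller keeps x when proposing and the buyer keeps y when proposing, then x = 120 − 0.82y and y = 120 − 0.82x.
Solving: x = 120(1 − 0.82) / (1 − 0.82·0.82) = 21.6 / 0.3276 ≈ 65.9341.
The buyer gets 120 − 65.9341 ≈ 54.0659.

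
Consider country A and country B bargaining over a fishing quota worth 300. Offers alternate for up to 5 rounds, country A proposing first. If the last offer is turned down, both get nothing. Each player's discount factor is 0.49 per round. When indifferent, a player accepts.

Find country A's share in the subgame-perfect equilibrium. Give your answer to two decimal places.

207.03

By backward induction:
Round 5 (country A proposes): rejection yields 0 for country B; country A offers 0 and keeps 300.
Round 4 (country B proposes): country A can get 300 next round, worth 0.49 × 300 = 147 now; country B offers that and keeps 153.
Round 3 (country A proposes): country B can get 153 next round, worth 0.49 × 153 = 74.97 now, so country A offers 74.97, keeping 225.03.
Round 2 (country B proposes): country A can get 225.03 next round, worth 0.49 × 225.03 = 110.2647 now; country B offers that and keeps 189.7353.
Round 1 (country A proposes): country B can get 189.7353 next round, worth 0.49 × 189.7353 = 92.970297 now. Country A offers 92.970297 and keeps 300 − 92.970297 = 207.029703.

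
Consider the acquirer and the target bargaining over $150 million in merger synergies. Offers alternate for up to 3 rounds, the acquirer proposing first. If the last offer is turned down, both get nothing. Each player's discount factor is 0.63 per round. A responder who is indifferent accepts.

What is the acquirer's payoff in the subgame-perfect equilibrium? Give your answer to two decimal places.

115.04

By backward induction:
Round 3 (the acquirer proposes): rejection yields 0 for the target; the acquirer offers 0 and keeps 150.
Round 2 (the target proposes): the acquirer can get 150 next round, worth 0.63 × 150 = 94.5 now. The target offers 94.5 and keeps 150 − 94.5 = 55.5.
Round 1 (the acquirer proposes): the target can get 55.5 next round, worth 0.63 × 55.5 = 34.965 now, so the acquirer offers 34.965, keeping 115.035.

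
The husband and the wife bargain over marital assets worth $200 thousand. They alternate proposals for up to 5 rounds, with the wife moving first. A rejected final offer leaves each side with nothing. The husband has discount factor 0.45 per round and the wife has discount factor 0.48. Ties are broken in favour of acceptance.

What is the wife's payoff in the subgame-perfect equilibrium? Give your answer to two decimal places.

143.09

By backward induction:
Round 5 (the wife proposes): the husband will accept anything ≥ 0, so the wife offers 0 and keeps 200.
Round 4 (the husband proposes): the wife can get 200 next round, worth 0.48 × 200 = 96 now; the husband offers that and keeps 104.
Round 3 (the wife proposes): the husband can get 104 next round, worth 0.45 × 104 = 46.8 now, so the wife offers 46.8, keeping 153.2.
Round 2 (the husband proposes): the wife can get 153.2 next round, worth 0.48 × 153.2 = 73.536 now, so the husband offers 73.536, keeping 126.464.
Round 1 (the wife proposes): the husband can get 126.464 next round, worth 0.45 × 126.464 = 56.9088 now. The wife offers 56.9088 and keeps 200 − 56.9088 = 143.0912.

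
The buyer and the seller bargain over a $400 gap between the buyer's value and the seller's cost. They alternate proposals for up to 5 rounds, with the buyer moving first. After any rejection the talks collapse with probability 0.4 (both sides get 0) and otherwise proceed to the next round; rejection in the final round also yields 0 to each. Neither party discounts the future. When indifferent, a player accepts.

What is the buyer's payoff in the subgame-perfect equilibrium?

269.44

Round 5 (the buyer proposes): the seller will accept anything ≥ 0, so the buyer offers 0 and keeps 400.
Round 4 (the seller proposes): rejecting gives the buyer an expected 0.6 × 400 = 240, so the seller offers 240, keeping 160.
Round 3 (the buyer proposes): rejecting gives the seller an expected 0.6 × 160 = 96; the buyer offers that and keeps 304.
Round 2 (the seller proposes): rejecting gives the buyer an expected 0.6 × 304 = 182.4. The seller offers 182.4 and keeps 400 − 182.4 = 217.6.
Round 1 (the buyer proposes): rejecting gives the seller an expected 0.6 × 217.6 = 130.56, so the buyer offers 130.56, keeping 269.44.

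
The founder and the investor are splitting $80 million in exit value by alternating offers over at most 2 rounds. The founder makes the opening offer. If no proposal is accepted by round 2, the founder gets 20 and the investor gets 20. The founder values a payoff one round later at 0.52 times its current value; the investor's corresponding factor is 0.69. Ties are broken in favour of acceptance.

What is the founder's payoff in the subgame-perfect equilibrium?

38.6

Solve by backward induction from round 2.
Round 2 (the investor proposes): the founder gets 20 if talks fail, so the investor offers 20 and keeps 60.
Round 1 (the founder proposes): the investor can get 60 next round, worth 0.69 × 60 = 41.4 now. The founder offers 41.4 and keeps 80 − 41.4 = 38.6.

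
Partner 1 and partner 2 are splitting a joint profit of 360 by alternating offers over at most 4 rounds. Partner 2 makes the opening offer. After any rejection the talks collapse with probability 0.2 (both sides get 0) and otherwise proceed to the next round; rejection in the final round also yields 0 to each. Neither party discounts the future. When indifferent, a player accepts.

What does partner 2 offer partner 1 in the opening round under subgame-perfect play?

241.92

By backward induction:
Round 4 (partner 1 proposes): rejection yields 0 for partner 2; partner 1 offers 0 and keeps 360.
Round 3 (partner 2 proposes): rejecting gives partner 1 an expected 0.8 × 360 = 288. Partner 2 offers 288 and keeps 360 − 288 = 72.
Round 2 (partner 1 proposes): rejecting gives partner 2 an expected 0.8 × 72 = 57.6; partner 1 offers that and keeps 302.4.
Round 1 (partner 2 proposes): rejecting gives partner 1 an expected 0.8 × 302.4 = 241.92, so partner 2 offers 241.92, keeping 118.08.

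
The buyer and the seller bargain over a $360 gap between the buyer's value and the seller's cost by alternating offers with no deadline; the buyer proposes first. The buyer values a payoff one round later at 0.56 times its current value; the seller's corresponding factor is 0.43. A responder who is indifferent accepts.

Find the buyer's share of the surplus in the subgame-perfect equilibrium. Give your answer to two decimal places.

270.28

Let x be the buyer's share when the buyer proposes and y be the seller's share when the seller proposes.
The seller accepts iff offered ≥ 0.43·y, so x = 360 − 0.43y. Symmetrically y = 360 − 0.56x.
Substituting: x = 360 − 0.43(360 − 0.56x), giving x(1 − 0.56·0.43) = 360(1 − 0.43).
So x = 360 × 0.57 / 0.7592 ≈ 270.2845, and the seller receives 360 − x ≈ 89.7155.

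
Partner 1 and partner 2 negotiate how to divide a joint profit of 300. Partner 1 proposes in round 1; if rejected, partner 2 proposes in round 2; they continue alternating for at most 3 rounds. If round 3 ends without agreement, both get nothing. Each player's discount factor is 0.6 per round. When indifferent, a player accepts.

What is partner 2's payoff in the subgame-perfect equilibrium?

Round 3 (partner 1 proposes): partner 2 will accept anything ≥ 0, so partner 1 offers 0 and keeps 300.
Round 2 (partner 2 proposes): partner 1 can get 300 next round, worth 0.6 × 300 = 180 now; partner 2 offers that and keeps 120.
Round 1 (partner 1 proposes): partner 2 can get 120 next round, worth 0.6 × 120 = 72 now; partner 1 offers that and keeps 228.

72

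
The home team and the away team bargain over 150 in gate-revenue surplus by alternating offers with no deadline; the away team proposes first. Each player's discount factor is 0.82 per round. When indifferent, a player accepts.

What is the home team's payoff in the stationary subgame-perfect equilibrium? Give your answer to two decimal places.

Let x be the away team's share when the away team proposes and y be the home team's share when the home team proposes.
The home team accepts iff offered ≥ 0.82·y, so x = 150 − 0.82y. Symmetrically y = 150 − 0.82x.
Substituting: x = 150 − 0.82(150 − 0.82x), giving x(1 − 0.82·0.82) = 150(1 − 0.82).
So x = 150 × 0.18 / 0.3276 ≈ 82.4176, and the home team receives 150 − x ≈ 67.5824.

67.58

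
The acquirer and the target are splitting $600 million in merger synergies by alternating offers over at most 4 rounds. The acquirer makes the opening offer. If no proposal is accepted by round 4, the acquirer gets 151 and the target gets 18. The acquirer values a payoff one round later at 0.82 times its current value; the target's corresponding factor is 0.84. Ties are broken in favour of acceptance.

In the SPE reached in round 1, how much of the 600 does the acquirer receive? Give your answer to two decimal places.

249.49

Round 4 (the target proposes): the acquirer gets 151 if talks fail, so the target offers 151 and keeps 449.
Round 3 (the acquirer proposes): the target can get 449 next round, worth 0.84 × 449 = 377.16 now; the acquirer offers that and keeps 222.84.
Round 2 (the target proposes): the acquirer can get 222.84 next round, worth 0.82 × 222.84 = 182.7288 now, so the target offers 182.7288, keeping 417.2712.
Round 1 (the acquirer proposes): the target can get 417.2712 next round, worth 0.84 × 417.2712 = 350.507808 now; the acquirer offers that and keeps 249.492192.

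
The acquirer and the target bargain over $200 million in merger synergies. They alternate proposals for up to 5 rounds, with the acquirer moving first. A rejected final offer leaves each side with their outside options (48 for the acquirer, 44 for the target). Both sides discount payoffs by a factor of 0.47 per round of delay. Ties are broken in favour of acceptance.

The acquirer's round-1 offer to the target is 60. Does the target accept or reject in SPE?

Round 5 (the acquirer proposes): the target gets 44 if talks fail, so the acquirer offers 44 and keeps 156.
Round 4 (the target proposes): the acquirer can get 156 next round, worth 0.47 × 156 = 73.32 now. The target offers 73.32 and keeps 200 − 73.32 = 126.68.
Round 3 (the acquirer proposes): the target can get 126.68 next round, worth 0.47 × 126.68 = 59.5396 now. The acquirer offers 59.5396 and keeps 200 − 59.5396 = 140.4604.
Round 2 (the target proposes): the acquirer can get 140.4604 next round, worth 0.47 × 140.4604 = 66.016388 now, so the target offers 66.016388, keeping 133.983612.
So by rejecting in round 1, the target gets 133.983612 next round, worth 0.47 × 133.983612 = 62.97229764 now.
Offer 60 < 62.97229764, so the target rejects.

Reject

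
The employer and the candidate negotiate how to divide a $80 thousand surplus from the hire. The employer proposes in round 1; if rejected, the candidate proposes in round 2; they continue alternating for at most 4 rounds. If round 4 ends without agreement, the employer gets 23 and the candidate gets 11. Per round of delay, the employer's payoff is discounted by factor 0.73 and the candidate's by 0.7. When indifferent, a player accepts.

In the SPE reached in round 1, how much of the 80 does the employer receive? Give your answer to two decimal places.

By backward induction:
Round 4 (the candidate proposes): the employer gets 23 if talks fail, so the candidate offers 23 and keeps 57.
Round 3 (the employer proposes): the candidate can get 57 next round, worth 0.7 × 57 = 39.9 now. The employer offers 39.9 and keeps 80 − 39.9 = 40.1.
Round 2 (the candidate proposes): the employer can get 40.1 next round, worth 0.73 × 40.1 = 29.273 now; the candidate offers that and keeps 50.727.
Round 1 (the employer proposes): the candidate can get 50.727 next round, worth 0.7 × 50.727 = 35.5089 now. The employer offers 35.5089 and keeps 80 − 35.5089 = 44.4911.

44.49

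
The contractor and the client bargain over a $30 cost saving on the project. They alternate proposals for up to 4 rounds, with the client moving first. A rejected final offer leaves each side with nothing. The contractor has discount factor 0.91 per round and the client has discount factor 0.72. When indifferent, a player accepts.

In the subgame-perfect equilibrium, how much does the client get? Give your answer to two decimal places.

By backward induction:
Round 4 (the contractor proposes): rejection yields 0 for the client; the contractor offers 0 and keeps 30.
Round 3 (the client proposes): the contractor can get 30 next round, worth 0.91 × 30 = 27.3 now. The client offers 27.3 and keeps 30 − 27.3 = 2.7.
Round 2 (the contractor proposes): the client can get 2.7 next round, worth 0.72 × 2.7 = 1.944 now, so the contractor offers 1.944, keeping 28.056.
Round 1 (the client proposes): the contractor can get 28.056 next round, worth 0.91 × 28.056 = 25.53096 now, so the client offers 25.53096, keeping 4.46904.

4.47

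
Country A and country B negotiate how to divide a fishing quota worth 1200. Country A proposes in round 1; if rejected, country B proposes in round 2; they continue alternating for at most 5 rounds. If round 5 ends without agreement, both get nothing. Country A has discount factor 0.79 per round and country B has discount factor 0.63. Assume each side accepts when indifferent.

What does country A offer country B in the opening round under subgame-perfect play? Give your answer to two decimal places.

237.77

Round 5 (country A proposes): rejection yields 0 for country B; country A offers 0 and keeps 1200.
Round 4 (country B proposes): country A can get 1200 next round, worth 0.79 × 1200 = 948 now; country B offers that and keeps 252.
Round 3 (country A proposes): country B can get 252 next round, worth 0.63 × 252 = 158.76 now, so country A offers 158.76, keeping 1041.24.
Round 2 (country B proposes): country A can get 1041.24 next round, worth 0.79 × 1041.24 = 822.5796 now; country B offers that and keeps 377.4204.
Round 1 (country A proposes): country B can get 377.4204 next round, worth 0.63 × 377.4204 = 237.774852 now, so country A offers 237.774852, keeping 962.225148.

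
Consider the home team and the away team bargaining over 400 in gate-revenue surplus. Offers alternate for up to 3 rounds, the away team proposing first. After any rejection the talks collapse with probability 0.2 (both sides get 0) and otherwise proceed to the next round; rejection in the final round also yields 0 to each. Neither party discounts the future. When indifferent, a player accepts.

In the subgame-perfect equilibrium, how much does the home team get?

By backward induction:
Round 3 (the away team proposes): the home team will accept anything ≥ 0, so the away team offers 0 and keeps 400.
Round 2 (the home team proposes): rejecting gives the away team an expected 0.8 × 400 = 320, so the home team offers 320, keeping 80.
Round 1 (the away team proposes): rejecting gives the home team an expected 0.8 × 80 = 64. The away team offers 64 and keeps 400 − 64 = 336.

64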